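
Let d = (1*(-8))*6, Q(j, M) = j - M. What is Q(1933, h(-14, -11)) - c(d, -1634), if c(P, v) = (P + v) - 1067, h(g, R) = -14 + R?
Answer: 4707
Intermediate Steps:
d = -48 (d = -8*6 = -48)
c(P, v) = -1067 + P + v
Q(1933, h(-14, -11)) - c(d, -1634) = (1933 - (-14 - 11)) - (-1067 - 48 - 1634) = (1933 - 1*(-25)) - 1*(-2749) = (1933 + 25) + 2749 = 1958 + 2749 = 4707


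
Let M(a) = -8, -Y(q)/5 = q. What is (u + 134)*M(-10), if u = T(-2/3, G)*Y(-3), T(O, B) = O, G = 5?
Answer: -992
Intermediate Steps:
Y(q) = -5*q
u = -10 (u = (-2/3)*(-5*(-3)) = -2*⅓*15 = -⅔*15 = -10)
(u + 134)*M(-10) = (-10 + 134)*(-8) = 124*(-8) = -992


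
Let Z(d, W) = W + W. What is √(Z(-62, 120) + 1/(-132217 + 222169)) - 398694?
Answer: -398694 + √121370440182/22488 ≈ -3.9868e+5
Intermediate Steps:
Z(d, W) = 2*W
√(Z(-62, 120) + 1/(-132217 + 222169)) - 398694 = √(2*120 + 1/(-132217 + 222169)) - 398694 = √(240 + 1/89952) - 398694 = √(21588481/89952) - 398694 = √121370440182/22488 - 398694 = -398694 + √121370440182/22488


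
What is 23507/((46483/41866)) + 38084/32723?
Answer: 748974799986/35373563 ≈ 21173.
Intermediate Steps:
23507/((46483/41866)) + 38084/32723 = 23507/((46483*(1/41866))) + 38084*(1/32723) = 23507/(46483/41866) + 38084/32723 = 23507*(41866/46483) + 38084/32723 = 984144062/46483 + 38084/32723 = 748974799986/35373563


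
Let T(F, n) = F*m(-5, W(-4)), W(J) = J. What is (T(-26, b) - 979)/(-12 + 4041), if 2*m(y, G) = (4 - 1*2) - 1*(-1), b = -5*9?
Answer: -1018/4029 ≈ -0.25267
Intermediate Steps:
b = -45
m(y, G) = 3/2 (m(y, G) = ((4 - 1*2) - 1*(-1))/2 = ((4 - 2) + 1)/2 = (2 + 1)/2 = (½)*3 = 3/2)
T(F, n) = 3*F/2 (T(F, n) = F*(3/2) = 3*F/2)
(T(-26, b) - 979)/(-12 + 4041) = ((3/2)*(-26) - 979)/(-12 + 4041) = (-39 - 979)/4029 = -1018*1/4029 = -1018/4029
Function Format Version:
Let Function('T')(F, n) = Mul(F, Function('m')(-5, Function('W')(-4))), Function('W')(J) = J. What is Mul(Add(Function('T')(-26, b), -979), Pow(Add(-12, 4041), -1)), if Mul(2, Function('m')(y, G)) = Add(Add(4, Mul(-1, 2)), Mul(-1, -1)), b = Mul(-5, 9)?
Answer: Rational(-1018, 4029) ≈ -0.25267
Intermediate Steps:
b = -45
Function('m')(y, G) = Rational(3, 2) (Function('m')(y, G) = Mul(Rational(1, 2), Add(Add(4, Mul(-1, 2)), Mul(-1, -1))) = Mul(Rational(1, 2), Add(Add(4, -2), 1)) = Mul(Rational(1, 2), Add(2, 1)) = Mul(Rational(1, 2), 3) = Rational(3, 2))
Function('T')(F, n) = Mul(Rational(3, 2), F) (Function('T')(F, n) = Mul(F, Rational(3, 2)) = Mul(Rational(3, 2), F))
Mul(Add(Function('T')(-26, b), -979), Pow(Add(-12, 4041), -1)) = Mul(Add(Mul(Rational(3, 2), -26), -979), Pow(Add(-12, 4041), -1)) = Mul(Add(-39, -979), Pow(4029, -1)) = Mul(-1018, Rational(1, 4029)) = Rational(-1018, 4029)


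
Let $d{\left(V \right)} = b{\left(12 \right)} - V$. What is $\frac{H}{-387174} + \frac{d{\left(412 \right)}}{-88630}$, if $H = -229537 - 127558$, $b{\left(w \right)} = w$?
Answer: $\frac{3180419945}{3431523162} \approx 0.92682$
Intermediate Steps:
$H = -357095$ ($H = -229537 - 127558 = -357095$)
$d{\left(V \right)} = 12 - V$
$\frac{H}{-387174} + \frac{d{\left(412 \right)}}{-88630} = - \frac{357095}{-387174} + \frac{12 - 412}{-88630} = \left(-357095\right) \left(- \frac{1}{387174}\right) + \left(12 - 412\right) \left(- \frac{1}{88630}\right) = \frac{357095}{387174} - - \frac{40}{8863} = \frac{357095}{387174} + \frac{40}{8863} = \frac{3180419945}{3431523162}$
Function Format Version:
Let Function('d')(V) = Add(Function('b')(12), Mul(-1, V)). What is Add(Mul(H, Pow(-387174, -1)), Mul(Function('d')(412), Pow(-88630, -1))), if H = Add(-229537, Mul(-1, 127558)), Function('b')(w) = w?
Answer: Rational(3180419945, 3431523162) ≈ 0.92682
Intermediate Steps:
H = -357095 (H = Add(-229537, -127558) = -357095)
Function('d')(V) = Add(12, Mul(-1, V))
Add(Mul(H, Pow(-387174, -1)), Mul(Function('d')(412), Pow(-88630, -1))) = Add(Mul(-357095, Pow(-387174, -1)), Mul(Add(12, Mul(-1, 412)), Pow(-88630, -1))) = Add(Mul(-357095, Rational(-1, 387174)), Mul(Add(12, -412), Rational(-1, 88630))) = Add(Rational(357095, 387174), Mul(-400, Rational(-1, 88630))) = Add(Rational(357095, 387174), Rational(40, 8863)) = Rational(3180419945, 3431523162)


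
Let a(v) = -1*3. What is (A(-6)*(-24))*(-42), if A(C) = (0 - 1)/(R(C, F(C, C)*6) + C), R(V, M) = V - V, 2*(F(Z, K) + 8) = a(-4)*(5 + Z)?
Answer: 168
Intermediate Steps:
a(v) = -3
F(Z, K) = -31/2 - 3*Z/2 (F(Z, K) = -8 + (-3*(5 + Z))/2 = -8 + (-15 - 3*Z)/2 = -8 + (-15/2 - 3*Z/2) = -31/2 - 3*Z/2)
R(V, M) = 0
A(C) = -1/C (A(C) = (0 - 1)/(0 + C) = -1/C)
(A(-6)*(-24))*(-42) = (-1/(-6)*(-24))*(-42) = (-1*(-⅙)*(-24))*(-42) = ((⅙)*(-24))*(-42) = -4*(-42) = 168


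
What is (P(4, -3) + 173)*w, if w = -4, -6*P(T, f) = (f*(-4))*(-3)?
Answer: -716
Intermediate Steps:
P(T, f) = -2*f (P(T, f) = -f*(-4)*(-3)/6 = -(-4*f)*(-3)/6 = -2*f)
(P(4, -3) + 173)*w = (-2*(-3) + 173)*(-4) = (6 + 173)*(-4) = 179*(-4) = -716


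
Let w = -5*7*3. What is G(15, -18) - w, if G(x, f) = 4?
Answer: 109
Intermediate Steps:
w = -105 (w = -35*3 = -105)
G(15, -18) - w = 4 - 1*(-105) = 4 + 105 = 109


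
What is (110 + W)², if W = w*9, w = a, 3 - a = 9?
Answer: 3136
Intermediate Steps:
a = -6 (a = 3 - 1*9 = 3 - 9 = -6)
w = -6
W = -54 (W = -6*9 = -54)
(110 + W)² = (110 - 54)² = 56² = 3136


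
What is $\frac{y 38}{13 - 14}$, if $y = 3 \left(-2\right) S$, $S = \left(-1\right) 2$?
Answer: $-456$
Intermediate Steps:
$S = -2$
$y = 12$ ($y = 3 \left(-2\right) \left(-2\right) = \left(-6\right) \left(-2\right) = 12$)
$\frac{y 38}{13 - 14} = \frac{12 \cdot 38}{13 - 14} = \frac{456}{-1} = 456 \left(-1\right) = -456$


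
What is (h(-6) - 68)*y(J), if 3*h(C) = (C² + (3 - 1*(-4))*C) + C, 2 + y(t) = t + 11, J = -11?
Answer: 144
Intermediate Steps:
y(t) = 9 + t (y(t) = -2 + (t + 11) = -2 + (11 + t) = 9 + t)
h(C) = C²/3 + 8*C/3 (h(C) = ((C² + (3 - 1*(-4))*C) + C)/3 = ((C² + (3 + 4)*C) + C)/3 = ((C² + 7*C) + C)/3 = (C² + 8*C)/3 = C²/3 + 8*C/3)
(h(-6) - 68)*y(J) = ((⅓)*(-6)*(8 - 6) - 68)*(9 - 11) = ((⅓)*(-6)*2 - 68)*(-2) = (-4 - 68)*(-2) = -72*(-2) = 144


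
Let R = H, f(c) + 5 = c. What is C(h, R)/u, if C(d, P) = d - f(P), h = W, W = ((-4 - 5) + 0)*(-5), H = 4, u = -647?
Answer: -46/647 ≈ -0.071097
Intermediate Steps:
f(c) = -5 + c
W = 45 (W = (-9 + 0)*(-5) = -9*(-5) = 45)
h = 45
R = 4
C(d, P) = 5 + d - P (C(d, P) = d - (-5 + P) = d + (5 - P) = 5 + d - P)
C(h, R)/u = (5 + 45 - 1*4)/(-647) = (5 + 45 - 4)*(-1/647) = 46*(-1/647) = -46/647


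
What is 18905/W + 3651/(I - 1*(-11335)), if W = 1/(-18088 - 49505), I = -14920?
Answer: -1527025570892/1195 ≈ -1.2778e+9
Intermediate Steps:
W = -1/67593 (W = 1/(-67593) = -1/67593 ≈ -1.4794e-5)
18905/W + 3651/(I - 1*(-11335)) = 18905/(-1/67593) + 3651/(-14920 - 1*(-11335)) = 18905*(-67593) + 3651/(-14920 + 11335) = -1277845665 + 3651/(-3585) = -1277845665 + 3651*(-1/3585) = -1277845665 - 1217/1195 = -1527025570892/1195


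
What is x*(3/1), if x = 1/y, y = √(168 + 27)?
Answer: √195/65 ≈ 0.21483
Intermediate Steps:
y = √195 ≈ 13.964
x = √195/195 (x = 1/(√195) = √195/195 ≈ 0.071612)
x*(3/1) = (√195/195)*(3/1) = (√195/195)*(3*1) = (√195/195)*3 = √195/65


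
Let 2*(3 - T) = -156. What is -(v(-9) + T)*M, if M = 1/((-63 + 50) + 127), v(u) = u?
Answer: -12/19 ≈ -0.63158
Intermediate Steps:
T = 81 (T = 3 - ½*(-156) = 3 + 78 = 81)
M = 1/114 (M = 1/(-13 + 127) = 1/114 ≈ 0.0087719)
-(v(-9) + T)*M = -(-9 + 81)/114 = -72/114 = -1*12/19 = -12/19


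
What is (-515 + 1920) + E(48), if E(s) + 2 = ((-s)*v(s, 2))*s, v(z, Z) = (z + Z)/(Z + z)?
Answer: -901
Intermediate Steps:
v(z, Z) = 1 (v(z, Z) = (Z + z)/(Z + z) = 1)
E(s) = -2 - s**2 (E(s) = -2 + (-s*1)*s = -2 + (-s)*s = -2 - s**2)
(-515 + 1920) + E(48) = (-515 + 1920) + (-2 - 1*48**2) = 1405 + (-2 - 1*2304) = 1405 + (-2 - 2304) = 1405 - 2306 = -901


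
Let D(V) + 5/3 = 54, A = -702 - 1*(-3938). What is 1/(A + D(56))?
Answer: 3/9865 ≈ 0.00030411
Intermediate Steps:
A = 3236 (A = -702 + 3938 = 3236)
D(V) = 157/3 (D(V) = -5/3 + 54 = 157/3)
1/(A + D(56)) = 1/(3236 + 157/3) = 1/(9865/3) = 3/9865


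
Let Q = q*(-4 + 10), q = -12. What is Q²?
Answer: 5184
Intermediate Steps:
Q = -72 (Q = -12*(-4 + 10) = -12*6 = -72)
Q² = (-72)² = 5184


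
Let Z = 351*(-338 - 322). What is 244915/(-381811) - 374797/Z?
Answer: 86364608467/88450336260 ≈ 0.97642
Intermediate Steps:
Z = -231660 (Z = 351*(-660) = -231660)
244915/(-381811) - 374797/Z = 244915/(-381811) - 374797/(-231660) = 244915*(-1/381811) - 374797*(-1/231660) = -244915/381811 + 374797/231660 = 86364608467/88450336260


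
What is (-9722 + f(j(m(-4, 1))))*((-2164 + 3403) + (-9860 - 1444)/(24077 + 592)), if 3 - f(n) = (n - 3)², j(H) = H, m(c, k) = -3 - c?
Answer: -33008058489/2741 ≈ -1.2042e+7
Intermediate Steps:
f(n) = 3 - (-3 + n)² (f(n) = 3 - (n - 3)² = 3 - (-3 + n)²)
(-9722 + f(j(m(-4, 1))))*((-2164 + 3403) + (-9860 - 1444)/(24077 + 592)) = (-9722 + (3 - (-3 + (-3 - 1*(-4)))²))*((-2164 + 3403) + (-9860 - 1444)/(24077 + 592)) = (-9722 + (3 - (-3 + (-3 + 4))²))*(1239 - 11304/24669) = (-9722 + (3 - (-3 + 1)²))*(1239 - 11304*1/24669) = (-9722 + (3 - 1*(-2)²))*(1239 - 1256/2741) = (-9722 + (3 - 1*4))*(3394843/2741) = (-9722 + (3 - 4))*(3394843/2741) = (-9722 - 1)*(3394843/2741) = -9723*3394843/2741 = -33008058489/2741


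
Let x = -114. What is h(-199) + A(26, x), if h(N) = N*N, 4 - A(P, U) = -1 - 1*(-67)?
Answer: 39539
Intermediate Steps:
A(P, U) = -62 (A(P, U) = 4 - (-1 - 1*(-67)) = 4 - (-1 + 67) = 4 - 1*66 = 4 - 66 = -62)
h(N) = N²
h(-199) + A(26, x) = (-199)² - 62 = 39601 - 62 = 39539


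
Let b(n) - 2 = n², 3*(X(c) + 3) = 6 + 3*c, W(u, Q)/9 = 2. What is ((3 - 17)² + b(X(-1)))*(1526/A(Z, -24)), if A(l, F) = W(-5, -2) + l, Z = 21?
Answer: 308252/39 ≈ 7903.9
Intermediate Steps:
W(u, Q) = 18 (W(u, Q) = 9*2 = 18)
X(c) = -1 + c (X(c) = -3 + (6 + 3*c)/3 = -3 + (2 + c) = -1 + c)
A(l, F) = 18 + l
b(n) = 2 + n²
((3 - 17)² + b(X(-1)))*(1526/A(Z, -24)) = ((3 - 17)² + (2 + (-1 - 1)²))*(1526/(18 + 21)) = ((-14)² + (2 + (-2)²))*(1526/39) = (196 + (2 + 4))*(1526*(1/39)) = (196 + 6)*(1526/39) = 202*(1526/39) = 308252/39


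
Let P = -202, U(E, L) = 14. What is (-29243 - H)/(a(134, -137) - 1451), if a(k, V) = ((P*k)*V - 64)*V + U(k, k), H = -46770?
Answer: -1031/29884233 ≈ -3.4500e-5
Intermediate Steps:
a(k, V) = 14 + V*(-64 - 202*V*k) (a(k, V) = ((-202*k)*V - 64)*V + 14 = (-202*V*k - 64)*V + 14 = (-64 - 202*V*k)*V + 14 = V*(-64 - 202*V*k) + 14 = 14 + V*(-64 - 202*V*k))
(-29243 - H)/(a(134, -137) - 1451) = (-29243 - 1*(-46770))/((14 - 64*(-137) - 202*134*(-137)**2) - 1451) = (-29243 + 46770)/((14 + 8768 - 202*134*18769) - 1451) = 17527/((14 + 8768 - 508039292) - 1451) = 17527/(-508030510 - 1451) = 17527/(-508031961) = 17527*(-1/508031961) = -1031/29884233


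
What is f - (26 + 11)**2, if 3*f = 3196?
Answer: -911/3 ≈ -303.67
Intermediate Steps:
f = 3196/3 (f = (1/3)*3196 = 3196/3 ≈ 1065.3)
f - (26 + 11)**2 = 3196/3 - (26 + 11)**2 = 3196/3 - 1*37**2 = 3196/3 - 1*1369 = 3196/3 - 1369 = -911/3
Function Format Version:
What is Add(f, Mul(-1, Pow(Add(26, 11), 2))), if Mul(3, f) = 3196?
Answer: Rational(-911, 3) ≈ -303.67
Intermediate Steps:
f = Rational(3196, 3) (f = Mul(Rational(1, 3), 3196) = Rational(3196, 3) ≈ 1065.3)
Add(f, Mul(-1, Pow(Add(26, 11), 2))) = Add(Rational(3196, 3), Mul(-1, Pow(Add(26, 11), 2))) = Add(Rational(3196, 3), Mul(-1, Pow(37, 2))) = Add(Rational(3196, 3), Mul(-1, 1369)) = Add(Rational(3196, 3), -1369) = Rational(-911, 3)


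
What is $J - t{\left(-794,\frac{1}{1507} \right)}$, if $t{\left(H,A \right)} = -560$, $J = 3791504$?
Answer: $3792064$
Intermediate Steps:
$J - t{\left(-794,\frac{1}{1507} \right)} = 3791504 - -560 = 3791504 + 560 = 3792064$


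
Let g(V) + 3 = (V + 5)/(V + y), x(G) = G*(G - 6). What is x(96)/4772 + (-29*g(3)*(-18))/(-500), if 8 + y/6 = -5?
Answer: 37683303/7456250 ≈ 5.0539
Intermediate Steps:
y = -78 (y = -48 + 6*(-5) = -48 - 30 = -78)
x(G) = G*(-6 + G)
g(V) = -3 + (5 + V)/(-78 + V) (g(V) = -3 + (V + 5)/(V - 78) = -3 + (5 + V)/(-78 + V))
x(96)/4772 + (-29*g(3)*(-18))/(-500) = (96*(-6 + 96))/4772 + (-29*(239 - 2*3)/(-78 + 3)*(-18))/(-500) = (96*90)*(1/4772) + (-29*(239 - 6)/(-75)*(-18))*(-1/500) = 8640*(1/4772) + (-(-29)*233/75*(-18))*(-1/500) = 2160/1193 + (-29*(-233/75)*(-18))*(-1/500) = 2160/1193 + ((6757/75)*(-18))*(-1/500) = 2160/1193 - 40542/25*(-1/500) = 2160/1193 + 20271/6250 = 37683303/7456250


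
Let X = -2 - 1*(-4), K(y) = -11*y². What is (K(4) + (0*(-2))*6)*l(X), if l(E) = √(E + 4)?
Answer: -176*√6 ≈ -431.11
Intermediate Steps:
X = 2 (X = -2 + 4 = 2)
l(E) = √(4 + E)
(K(4) + (0*(-2))*6)*l(X) = (-11*4² + (0*(-2))*6)*√(4 + 2) = (-11*16 + 0*6)*√6 = (-176 + 0)*√6 = -176*√6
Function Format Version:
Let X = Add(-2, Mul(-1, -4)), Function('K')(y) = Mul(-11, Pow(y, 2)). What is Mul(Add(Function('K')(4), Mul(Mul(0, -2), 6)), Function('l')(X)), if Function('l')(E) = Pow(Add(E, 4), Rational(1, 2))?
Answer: Mul(-176, Pow(6, Rational(1, 2))) ≈ -431.11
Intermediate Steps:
X = 2 (X = Add(-2, 4) = 2)
Function('l')(E) = Pow(Add(4, E), Rational(1, 2))
Mul(Add(Function('K')(4), Mul(Mul(0, -2), 6)), Function('l')(X)) = Mul(Add(Mul(-11, Pow(4, 2)), Mul(Mul(0, -2), 6)), Pow(Add(4, 2), Rational(1, 2))) = Mul(Add(Mul(-11, 16), Mul(0, 6)), Pow(6, Rational(1, 2))) = Mul(Add(-176, 0), Pow(6, Rational(1, 2))) = Mul(-176, Pow(6, Rational(1, 2)))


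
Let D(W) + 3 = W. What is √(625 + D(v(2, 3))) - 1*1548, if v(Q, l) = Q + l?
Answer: -1548 + √627 ≈ -1523.0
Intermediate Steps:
D(W) = -3 + W
√(625 + D(v(2, 3))) - 1*1548 = √(625 + (-3 + (2 + 3))) - 1*1548 = √(625 + (-3 + 5)) - 1548 = √(625 + 2) - 1548 = √627 - 1548 = -1548 + √627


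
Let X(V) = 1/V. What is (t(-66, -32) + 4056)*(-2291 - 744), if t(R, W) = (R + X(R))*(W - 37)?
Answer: -574959505/22 ≈ -2.6135e+7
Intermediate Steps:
X(V) = 1/V
t(R, W) = (-37 + W)*(R + 1/R) (t(R, W) = (R + 1/R)*(W - 37) = (R + 1/R)*(-37 + W) = (-37 + W)*(R + 1/R))
(t(-66, -32) + 4056)*(-2291 - 744) = ((-37 - 32 + (-66)²*(-37 - 32))/(-66) + 4056)*(-2291 - 744) = (-(-37 - 32 + 4356*(-69))/66 + 4056)*(-3035) = (-(-37 - 32 - 300564)/66 + 4056)*(-3035) = (-1/66*(-300633) + 4056)*(-3035) = (100211/22 + 4056)*(-3035) = (189443/22)*(-3035) = -574959505/22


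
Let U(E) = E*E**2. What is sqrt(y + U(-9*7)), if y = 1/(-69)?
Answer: 2*I*sqrt(297618459)/69 ≈ 500.05*I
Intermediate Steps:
U(E) = E**3
y = -1/69 ≈ -0.014493
sqrt(y + U(-9*7)) = sqrt(-1/69 + (-9*7)**3) = sqrt(-1/69 + (-63)**3) = sqrt(-1/69 - 250047) = sqrt(-17253244/69) = 2*I*sqrt(297618459)/69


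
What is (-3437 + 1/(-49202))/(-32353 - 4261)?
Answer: 169107275/1801482028 ≈ 0.093871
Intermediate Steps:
(-3437 + 1/(-49202))/(-32353 - 4261) = (-3437 - 1/49202)/(-36614) = -169107275/49202*(-1/36614) = 169107275/1801482028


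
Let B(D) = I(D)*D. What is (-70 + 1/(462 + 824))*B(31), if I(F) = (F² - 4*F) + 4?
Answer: -2346885349/1286 ≈ -1.8250e+6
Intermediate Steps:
I(F) = 4 + F² - 4*F
B(D) = D*(4 + D² - 4*D) (B(D) = (4 + D² - 4*D)*D = D*(4 + D² - 4*D))
(-70 + 1/(462 + 824))*B(31) = (-70 + 1/(462 + 824))*(31*(4 + 31² - 4*31)) = (-70 + 1/1286)*(31*(4 + 961 - 124)) = (-70 + 1/1286)*(31*841) = -90019/1286*26071 = -2346885349/1286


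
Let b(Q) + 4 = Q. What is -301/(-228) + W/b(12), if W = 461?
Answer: 26879/456 ≈ 58.945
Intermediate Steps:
b(Q) = -4 + Q
-301/(-228) + W/b(12) = -301/(-228) + 461/(-4 + 12) = -301*(-1/228) + 461/8 = 301/228 + 461*(⅛) = 301/228 + 461/8 = 26879/456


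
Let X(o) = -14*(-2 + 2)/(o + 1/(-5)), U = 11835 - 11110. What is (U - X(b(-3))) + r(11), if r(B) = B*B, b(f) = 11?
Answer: 846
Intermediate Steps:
U = 725
X(o) = 0 (X(o) = -0/(o - ⅕) = -0/(-⅕ + o) = -14*0 = 0)
r(B) = B²
(U - X(b(-3))) + r(11) = (725 - 1*0) + 11² = (725 + 0) + 121 = 725 + 121 = 846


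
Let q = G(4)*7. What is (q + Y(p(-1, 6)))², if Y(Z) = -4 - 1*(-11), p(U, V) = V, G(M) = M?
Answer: 1225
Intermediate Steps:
Y(Z) = 7 (Y(Z) = -4 + 11 = 7)
q = 28 (q = 4*7 = 28)
(q + Y(p(-1, 6)))² = (28 + 7)² = 35² = 1225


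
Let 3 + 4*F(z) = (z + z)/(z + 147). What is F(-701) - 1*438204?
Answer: -242765081/554 ≈ -4.3820e+5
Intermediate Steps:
F(z) = -¾ + z/(2*(147 + z)) (F(z) = -¾ + ((z + z)/(z + 147))/4 = -¾ + ((2*z)/(147 + z))/4 = -¾ + (2*z/(147 + z))/4 = -¾ + z/(2*(147 + z)))
F(-701) - 1*438204 = (-441 - 1*(-701))/(4*(147 - 701)) - 1*438204 = (¼)*(-441 + 701)/(-554) - 438204 = (¼)*(-1/554)*260 - 438204 = -65/554 - 438204 = -242765081/554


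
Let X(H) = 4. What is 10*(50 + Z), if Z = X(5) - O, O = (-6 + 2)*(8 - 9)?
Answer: 500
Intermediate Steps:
O = 4 (O = -4*(-1) = 4)
Z = 0 (Z = 4 - 1*4 = 4 - 4 = 0)
10*(50 + Z) = 10*(50 + 0) = 10*50 = 500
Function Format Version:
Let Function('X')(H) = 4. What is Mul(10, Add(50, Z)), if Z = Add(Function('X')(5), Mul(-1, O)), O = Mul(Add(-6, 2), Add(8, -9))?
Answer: 500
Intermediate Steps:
O = 4 (O = Mul(-4, -1) = 4)
Z = 0 (Z = Add(4, Mul(-1, 4)) = Add(4, -4) = 0)
Mul(10, Add(50, Z)) = Mul(10, Add(50, 0)) = Mul(10, 50) = 500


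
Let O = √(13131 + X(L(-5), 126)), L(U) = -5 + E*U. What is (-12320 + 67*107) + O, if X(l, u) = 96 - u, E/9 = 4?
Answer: -5151 + √13101 ≈ -5036.5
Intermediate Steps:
E = 36 (E = 9*4 = 36)
L(U) = -5 + 36*U
O = √13101 (O = √(13131 + (96 - 1*126)) = √(13131 + (96 - 126)) = √(13131 - 30) = √13101 ≈ 114.46)
(-12320 + 67*107) + O = (-12320 + 67*107) + √13101 = (-12320 + 7169) + √13101 = -5151 + √13101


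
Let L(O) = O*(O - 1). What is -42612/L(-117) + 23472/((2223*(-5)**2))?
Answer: -2911834/1092975 ≈ -2.6641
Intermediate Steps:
L(O) = O*(-1 + O)
-42612/L(-117) + 23472/((2223*(-5)**2)) = -42612*(-1/(117*(-1 - 117))) + 23472/((2223*(-5)**2)) = -42612/((-117*(-118))) + 23472/((2223*25)) = -42612/13806 + 23472/55575 = -42612*1/13806 + 23472*(1/55575) = -7102/2301 + 2608/6175 = -2911834/1092975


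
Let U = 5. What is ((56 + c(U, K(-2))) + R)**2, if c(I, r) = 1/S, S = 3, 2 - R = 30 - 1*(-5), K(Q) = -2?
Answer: 4900/9 ≈ 544.44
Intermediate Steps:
R = -33 (R = 2 - (30 - 1*(-5)) = 2 - (30 + 5) = 2 - 1*35 = 2 - 35 = -33)
c(I, r) = 1/3
((56 + c(U, K(-2))) + R)**2 = ((56 + 1/3) - 33)**2 = (169/3 - 33)**2 = (70/3)**2 = 4900/9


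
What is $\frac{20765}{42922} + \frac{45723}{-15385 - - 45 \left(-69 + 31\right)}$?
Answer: $- \frac{1607544931}{733751590} \approx -2.1909$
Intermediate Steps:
$\frac{20765}{42922} + \frac{45723}{-15385 - - 45 \left(-69 + 31\right)} = 20765 \cdot \frac{1}{42922} + \frac{45723}{-15385 - \left(-45\right) \left(-38\right)} = \frac{20765}{42922} + \frac{45723}{-15385 - 1710} = \frac{20765}{42922} + \frac{45723}{-17095} = \frac{20765}{42922} + 45723 \left(- \frac{1}{17095}\right) = \frac{20765}{42922} - \frac{45723}{17095} = - \frac{1607544931}{733751590}$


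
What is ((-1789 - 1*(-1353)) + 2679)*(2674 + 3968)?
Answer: 14898006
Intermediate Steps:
((-1789 - 1*(-1353)) + 2679)*(2674 + 3968) = ((-1789 + 1353) + 2679)*6642 = (-436 + 2679)*6642 = 2243*6642 = 14898006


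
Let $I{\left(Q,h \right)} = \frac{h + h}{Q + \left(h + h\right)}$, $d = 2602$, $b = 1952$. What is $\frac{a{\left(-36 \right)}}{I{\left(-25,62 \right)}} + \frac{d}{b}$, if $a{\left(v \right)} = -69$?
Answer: $- \frac{1626433}{30256} \approx -53.756$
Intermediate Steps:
$I{\left(Q,h \right)} = \frac{2 h}{Q + 2 h}$
$\frac{a{\left(-36 \right)}}{I{\left(-25,62 \right)}} + \frac{d}{b} = - \frac{69}{2 \cdot 62 \frac{1}{-25 + 2 \cdot 62}} + \frac{2602}{1952} = - \frac{69}{2 \cdot 62 \frac{1}{-25 + 124}} + 2602 \cdot \frac{1}{1952} = - \frac{69}{2 \cdot 62 \cdot \frac{1}{99}} + \frac{1301}{976} = - \frac{69}{\frac{124}{99}} + \frac{1301}{976} = \left(-69\right) \frac{99}{124} + \frac{1301}{976} = - \frac{6831}{124} + \frac{1301}{976} = - \frac{1626433}{30256}$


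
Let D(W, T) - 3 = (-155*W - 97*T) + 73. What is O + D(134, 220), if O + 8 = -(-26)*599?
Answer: -26468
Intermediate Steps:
O = 15566 (O = -8 - (-26)*599 = -8 - 26*(-599) = -8 + 15574 = 15566)
D(W, T) = 76 - 155*W - 97*T (D(W, T) = 3 + ((-155*W - 97*T) + 73) = 3 + (73 - 155*W - 97*T) = 76 - 155*W - 97*T)
O + D(134, 220) = 15566 + (76 - 155*134 - 97*220) = 15566 + (76 - 20770 - 21340) = 15566 - 42034 = -26468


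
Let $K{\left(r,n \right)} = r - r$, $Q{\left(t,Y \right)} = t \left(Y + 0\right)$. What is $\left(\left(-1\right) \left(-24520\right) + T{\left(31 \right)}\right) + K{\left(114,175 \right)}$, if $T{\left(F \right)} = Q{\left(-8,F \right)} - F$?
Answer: $24241$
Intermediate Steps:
$Q{\left(t,Y \right)} = Y t$ ($Q{\left(t,Y \right)} = t Y = Y t$)
$T{\left(F \right)} = - 9 F$ ($T{\left(F \right)} = F \left(-8\right) - F = - 8 F - F = - 9 F$)
$K{\left(r,n \right)} = 0$
$\left(\left(-1\right) \left(-24520\right) + T{\left(31 \right)}\right) + K{\left(114,175 \right)} = \left(\left(-1\right) \left(-24520\right) - 279\right) + 0 = \left(24520 - 279\right) + 0 = 24241 + 0 = 24241$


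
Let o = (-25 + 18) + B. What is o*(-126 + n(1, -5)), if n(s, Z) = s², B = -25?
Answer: 4000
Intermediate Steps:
o = -32 (o = (-25 + 18) - 25 = -7 - 25 = -32)
o*(-126 + n(1, -5)) = -32*(-126 + 1²) = -32*(-126 + 1) = -32*(-125) = 4000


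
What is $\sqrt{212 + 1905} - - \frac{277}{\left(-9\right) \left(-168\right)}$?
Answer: $\frac{277}{1512} + \sqrt{2117} \approx 46.194$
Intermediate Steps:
$\sqrt{212 + 1905} - - \frac{277}{\left(-9\right) \left(-168\right)} = \sqrt{2117} - - \frac{277}{1512} = \sqrt{2117} + \frac{277}{1512} = \frac{277}{1512} + \sqrt{2117}$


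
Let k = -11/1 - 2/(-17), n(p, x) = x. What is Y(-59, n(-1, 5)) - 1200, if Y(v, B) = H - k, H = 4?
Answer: -20147/17 ≈ -1185.1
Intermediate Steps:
k = -185/17 (k = -11*1 - 2*(-1/17) = -11 + 2/17 = -185/17 ≈ -10.882)
Y(v, B) = 253/17 (Y(v, B) = 4 - 1*(-185/17) = 4 + 185/17 = 253/17)
Y(-59, n(-1, 5)) - 1200 = 253/17 - 1200 = -20147/17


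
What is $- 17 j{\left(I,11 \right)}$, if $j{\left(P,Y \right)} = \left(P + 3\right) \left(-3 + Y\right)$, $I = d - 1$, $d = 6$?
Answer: $-1088$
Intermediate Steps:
$I = 5$ ($I = 6 - 1 = 5$)
$j{\left(P,Y \right)} = \left(-3 + Y\right) \left(3 + P\right)$ ($j{\left(P,Y \right)} = \left(3 + P\right) \left(-3 + Y\right) = \left(-3 + Y\right) \left(3 + P\right)$)
$- 17 j{\left(I,11 \right)} = - 17 \left(-9 - 15 + 3 \cdot 11 + 5 \cdot 11\right) = - 17 \left(-9 - 15 + 33 + 55\right) = \left(-17\right) 64 = -1088$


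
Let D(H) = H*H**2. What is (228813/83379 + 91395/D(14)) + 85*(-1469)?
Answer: -9519953932221/76263992 ≈ -1.2483e+5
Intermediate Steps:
D(H) = H**3
(228813/83379 + 91395/D(14)) + 85*(-1469) = (228813/83379 + 91395/(14**3)) + 85*(-1469) = (228813*(1/83379) + 91395/2744) - 124865 = (76271/27793 + 91395*(1/2744)) - 124865 = (76271/27793 + 91395/2744) - 124865 = 2749428859/76263992 - 124865 = -9519953932221/76263992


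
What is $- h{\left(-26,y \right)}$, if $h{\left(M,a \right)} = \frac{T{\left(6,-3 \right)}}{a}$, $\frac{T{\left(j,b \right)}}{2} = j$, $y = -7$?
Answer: $\frac{12}{7} \approx 1.7143$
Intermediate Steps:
$T{\left(j,b \right)} = 2 j$
$h{\left(M,a \right)} = \frac{12}{a}$ ($h{\left(M,a \right)} = \frac{2 \cdot 6}{a} = \frac{12}{a}$)
$- h{\left(-26,y \right)} = - \frac{12}{-7} = - \frac{12 \left(-1\right)}{7} = \left(-1\right) \left(- \frac{12}{7}\right) = \frac{12}{7}$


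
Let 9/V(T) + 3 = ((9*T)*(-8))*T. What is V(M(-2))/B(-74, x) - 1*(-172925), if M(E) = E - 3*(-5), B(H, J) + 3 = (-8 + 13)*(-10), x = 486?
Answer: 37182506428/215021 ≈ 1.7293e+5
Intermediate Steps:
B(H, J) = -53 (B(H, J) = -3 + (-8 + 13)*(-10) = -3 + 5*(-10) = -3 - 50 = -53)
M(E) = 15 + E (M(E) = E + 15 = 15 + E)
V(T) = 9/(-3 - 72*T²) (V(T) = 9/(-3 + ((9*T)*(-8))*T) = 9/(-3 + (-72*T)*T) = 9/(-3 - 72*T²))
V(M(-2))/B(-74, x) - 1*(-172925) = -3/(1 + 24*(15 - 2)²)/(-53) - 1*(-172925) = -3/(1 + 24*13²)*(-1/53) + 172925 = -3/(1 + 24*169)*(-1/53) + 172925 = -3/(1 + 4056)*(-1/53) + 172925 = -3/4057*(-1/53) + 172925 = 3/215021 + 172925 = 37182506428/215021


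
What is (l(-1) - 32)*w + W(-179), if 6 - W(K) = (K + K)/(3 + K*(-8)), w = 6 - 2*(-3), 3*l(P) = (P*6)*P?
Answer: -507632/1435 ≈ -353.75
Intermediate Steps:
l(P) = 2*P² (l(P) = ((P*6)*P)/3 = ((6*P)*P)/3 = (6*P²)/3 = 2*P²)
w = 12 (w = 6 + 6 = 12)
W(K) = 6 - 2*K/(3 - 8*K) (W(K) = 6 - (K + K)/(3 + K*(-8)) = 6 - 2*K/(3 - 8*K))
(l(-1) - 32)*w + W(-179) = (2*(-1)² - 32)*12 + 2*(-9 + 25*(-179))/(-3 + 8*(-179)) = (2*1 - 32)*12 + 2*(-9 - 4475)/(-3 - 1432) = (2 - 32)*12 + 2*(-4484)/(-1435) = -30*12 + 2*(-1/1435)*(-4484) = -360 + 8968/1435 = -507632/1435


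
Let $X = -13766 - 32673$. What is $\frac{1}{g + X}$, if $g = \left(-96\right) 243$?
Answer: $- \frac{1}{69767} \approx -1.4333 \cdot 10^{-5}$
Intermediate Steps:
$g = -23328$
$X = -46439$
$\frac{1}{g + X} = \frac{1}{-23328 - 46439} = \frac{1}{-69767} = - \frac{1}{69767}$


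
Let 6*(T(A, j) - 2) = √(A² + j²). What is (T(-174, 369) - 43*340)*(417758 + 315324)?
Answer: -10716192676 + 366541*√18493 ≈ -1.0666e+10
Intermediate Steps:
T(A, j) = 2 + √(A² + j²)/6
(T(-174, 369) - 43*340)*(417758 + 315324) = ((2 + √((-174)² + 369²)/6) - 43*340)*(417758 + 315324) = ((2 + √(30276 + 136161)/6) - 14620)*733082 = ((2 + √166437/6) - 14620)*733082 = ((2 + (3*√18493)/6) - 14620)*733082 = ((2 + √18493/2) - 14620)*733082 = (-14618 + √18493/2)*733082 = -10716192676 + 366541*√18493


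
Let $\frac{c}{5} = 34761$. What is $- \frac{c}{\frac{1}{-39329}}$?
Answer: $6835576845$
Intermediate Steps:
$c = 173805$ ($c = 5 \cdot 34761 = 173805$)
$- \frac{c}{\frac{1}{-39329}} = - \frac{173805}{\frac{1}{-39329}} = - \frac{173805}{- \frac{1}{39329}} = - 173805 \left(-39329\right) = \left(-1\right) \left(-6835576845\right) = 6835576845$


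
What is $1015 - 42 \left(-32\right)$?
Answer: $2359$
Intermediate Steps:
$1015 - 42 \left(-32\right) = 1015 - -1344 = 1015 + 1344 = 2359$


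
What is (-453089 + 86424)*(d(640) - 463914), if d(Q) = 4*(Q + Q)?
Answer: 168223702010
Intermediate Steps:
d(Q) = 8*Q (d(Q) = 4*(2*Q) = 8*Q)
(-453089 + 86424)*(d(640) - 463914) = (-453089 + 86424)*(8*640 - 463914) = -366665*(5120 - 463914) = -366665*(-458794) = 168223702010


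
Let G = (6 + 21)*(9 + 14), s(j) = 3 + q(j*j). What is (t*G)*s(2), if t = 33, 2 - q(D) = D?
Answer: 20493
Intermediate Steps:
q(D) = 2 - D
s(j) = 5 - j² (s(j) = 3 + (2 - j*j) = 3 + (2 - j²) = 5 - j²)
G = 621 (G = 27*23 = 621)
(t*G)*s(2) = (33*621)*(5 - 1*2²) = 20493*(5 - 1*4) = 20493*(5 - 4) = 20493*1 = 20493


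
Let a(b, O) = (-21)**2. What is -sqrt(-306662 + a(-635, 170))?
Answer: -I*sqrt(306221) ≈ -553.37*I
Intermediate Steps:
a(b, O) = 441
-sqrt(-306662 + a(-635, 170)) = -sqrt(-306662 + 441) = -sqrt(-306221) = -I*sqrt(306221)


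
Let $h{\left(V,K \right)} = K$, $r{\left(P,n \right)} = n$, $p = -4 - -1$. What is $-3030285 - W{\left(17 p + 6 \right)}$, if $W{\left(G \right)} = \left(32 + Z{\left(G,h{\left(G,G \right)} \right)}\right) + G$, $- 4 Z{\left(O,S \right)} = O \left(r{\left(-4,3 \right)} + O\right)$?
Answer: $- \frac{6059599}{2} \approx -3.0298 \cdot 10^{6}$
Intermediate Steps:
$p = -3$ ($p = -4 + 1 = -3$)
$Z{\left(O,S \right)} = - \frac{O \left(3 + O\right)}{4}$
$W{\left(G \right)} = 32 + G - \frac{G \left(3 + G\right)}{4}$ ($W{\left(G \right)} = \left(32 - \frac{G \left(3 + G\right)}{4}\right) + G = 32 + G - \frac{G \left(3 + G\right)}{4}$)
$-3030285 - W{\left(17 p + 6 \right)} = -3030285 - \left(32 - \frac{\left(17 \left(-3\right) + 6\right)^{2}}{4} + \frac{17 \left(-3\right) + 6}{4}\right) = -3030285 - \left(32 - \frac{\left(-51 + 6\right)^{2}}{4} + \frac{-51 + 6}{4}\right) = -3030285 - \left(32 - \frac{\left(-45\right)^{2}}{4} + \frac{1}{4} \left(-45\right)\right) = -3030285 - \left(32 - \frac{2025}{4} - \frac{45}{4}\right) = -3030285 - - \frac{971}{2} = -3030285 + \frac{971}{2} = - \frac{6059599}{2}$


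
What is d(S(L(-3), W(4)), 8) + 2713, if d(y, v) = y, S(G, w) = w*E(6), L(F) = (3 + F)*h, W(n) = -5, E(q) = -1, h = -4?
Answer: 2718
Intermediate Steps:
L(F) = -12 - 4*F (L(F) = (3 + F)*(-4) = -12 - 4*F)
S(G, w) = -w (S(G, w) = w*(-1) = -w)
d(S(L(-3), W(4)), 8) + 2713 = -1*(-5) + 2713 = 5 + 2713 = 2718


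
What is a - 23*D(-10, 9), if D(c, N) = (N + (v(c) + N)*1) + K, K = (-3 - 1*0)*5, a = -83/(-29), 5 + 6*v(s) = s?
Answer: -501/58 ≈ -8.6379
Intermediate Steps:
v(s) = -⅚ + s/6
a = 83/29 (a = -83*(-1/29) = 83/29 ≈ 2.8621)
K = -15 (K = (-3 + 0)*5 = -3*5 = -15)
D(c, N) = -95/6 + 2*N + c/6 (D(c, N) = (N + ((-⅚ + c/6) + N)*1) - 15 = (N + (-⅚ + N + c/6)*1) - 15 = (N + (-⅚ + N + c/6)) - 15 = (-⅚ + 2*N + c/6) - 15 = -95/6 + 2*N + c/6)
a - 23*D(-10, 9) = 83/29 - 23*(-95/6 + 2*9 + (⅙)*(-10)) = 83/29 - 23*(-95/6 + 18 - 5/3) = 83/29 - 23*½ = 83/29 - 23/2 = -501/58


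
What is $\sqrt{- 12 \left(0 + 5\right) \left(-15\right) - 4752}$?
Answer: $6 i \sqrt{107} \approx 62.064 i$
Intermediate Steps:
$\sqrt{- 12 \left(0 + 5\right) \left(-15\right) - 4752} = \sqrt{\left(-12\right) 5 \left(-15\right) - 4752} = \sqrt{\left(-60\right) \left(-15\right) - 4752} = \sqrt{900 - 4752} = \sqrt{-3852} = 6 i \sqrt{107}$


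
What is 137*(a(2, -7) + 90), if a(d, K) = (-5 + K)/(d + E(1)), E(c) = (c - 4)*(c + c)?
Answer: 12741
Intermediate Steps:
E(c) = 2*c*(-4 + c) (E(c) = (-4 + c)*(2*c) = 2*c*(-4 + c))
a(d, K) = (-5 + K)/(-6 + d) (a(d, K) = (-5 + K)/(d + 2*1*(-4 + 1)) = (-5 + K)/(d + 2*1*(-3)) = (-5 + K)/(d - 6) = (-5 + K)/(-6 + d))
137*(a(2, -7) + 90) = 137*((-5 - 7)/(-6 + 2) + 90) = 137*(-12/(-4) + 90) = 137*(-1/4*(-12) + 90) = 137*(3 + 90) = 137*93 = 12741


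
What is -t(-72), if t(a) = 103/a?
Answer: 103/72 ≈ 1.4306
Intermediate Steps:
-t(-72) = -103/(-72) = -103*(-1)/72 = -1*(-103/72) = 103/72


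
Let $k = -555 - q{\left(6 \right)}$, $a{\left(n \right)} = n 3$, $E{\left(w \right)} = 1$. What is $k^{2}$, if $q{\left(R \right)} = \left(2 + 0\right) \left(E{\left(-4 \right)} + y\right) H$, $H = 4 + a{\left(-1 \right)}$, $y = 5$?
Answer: $321489$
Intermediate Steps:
$a{\left(n \right)} = 3 n$
$H = 1$ ($H = 4 + 3 \left(-1\right) = 4 - 3 = 1$)
$q{\left(R \right)} = 12$ ($q{\left(R \right)} = \left(2 + 0\right) \left(1 + 5\right) 1 = 2 \cdot 6 \cdot 1 = 12 \cdot 1 = 12$)
$k = -567$ ($k = -555 - 12 = -567$)
$k^{2} = \left(-567\right)^{2} = 321489$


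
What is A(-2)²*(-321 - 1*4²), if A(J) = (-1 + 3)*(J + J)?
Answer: -21568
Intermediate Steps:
A(J) = 4*J (A(J) = 2*(2*J) = 4*J)
A(-2)²*(-321 - 1*4²) = (4*(-2))²*(-321 - 1*4²) = (-8)²*(-321 - 1*16) = 64*(-321 - 16) = 64*(-337) = -21568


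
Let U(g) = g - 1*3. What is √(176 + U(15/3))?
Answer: √178 ≈ 13.342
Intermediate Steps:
U(g) = -3 + g (U(g) = g - 3 = -3 + g)
√(176 + U(15/3)) = √(176 + (-3 + 15/3)) = √(176 + (-3 + 15*(⅓))) = √(176 + (-3 + 5)) = √(176 + 2) = √178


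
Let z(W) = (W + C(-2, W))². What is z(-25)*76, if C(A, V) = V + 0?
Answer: 190000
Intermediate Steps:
C(A, V) = V
z(W) = 4*W² (z(W) = (W + W)² = (2*W)² = 4*W²)
z(-25)*76 = (4*(-25)²)*76 = (4*625)*76 = 2500*76 = 190000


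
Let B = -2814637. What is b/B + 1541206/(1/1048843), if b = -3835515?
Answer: 4549813212541854661/2814637 ≈ 1.6165e+12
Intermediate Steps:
b/B + 1541206/(1/1048843) = -3835515/(-2814637) + 1541206/(1/1048843) = -3835515*(-1/2814637) + 1541206/(1/1048843) = 3835515/2814637 + 1541206*1048843 = 3835515/2814637 + 1616483124658 = 4549813212541854661/2814637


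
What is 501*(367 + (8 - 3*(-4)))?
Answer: 193887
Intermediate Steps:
501*(367 + (8 - 3*(-4))) = 501*(367 + (8 + 12)) = 501*(367 + 20) = 501*387 = 193887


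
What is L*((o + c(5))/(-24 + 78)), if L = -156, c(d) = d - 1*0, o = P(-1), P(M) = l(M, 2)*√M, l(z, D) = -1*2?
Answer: -130/9 + 52*I/9 ≈ -14.444 + 5.7778*I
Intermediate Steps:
l(z, D) = -2
P(M) = -2*√M
o = -2*I ≈ -2.0*I
c(d) = d (c(d) = d + 0 = d)
L*((o + c(5))/(-24 + 78)) = -156*(-2*I + 5)/(-24 + 78) = -156*(5 - 2*I)/54 = -156*(5/54 - I/27) = -130/9 + 52*I/9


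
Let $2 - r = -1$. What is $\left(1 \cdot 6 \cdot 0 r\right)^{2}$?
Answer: $0$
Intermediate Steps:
$r = 3$ ($r = 2 - -1 = 2 + 1 = 3$)
$\left(1 \cdot 6 \cdot 0 r\right)^{2} = \left(1 \cdot 6 \cdot 0 \cdot 3\right)^{2} = \left(1 \cdot 0 \cdot 3\right)^{2} = \left(1 \cdot 0\right)^{2} = 0^{2} = 0$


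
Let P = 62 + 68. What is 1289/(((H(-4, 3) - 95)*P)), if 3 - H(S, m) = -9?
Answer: -1289/10790 ≈ -0.11946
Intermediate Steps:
P = 130
H(S, m) = 12 (H(S, m) = 3 - 1*(-9) = 3 + 9 = 12)
1289/(((H(-4, 3) - 95)*P)) = 1289/(((12 - 95)*130)) = 1289/((-83*130)) = 1289/(-10790) = 1289*(-1/10790) = -1289/10790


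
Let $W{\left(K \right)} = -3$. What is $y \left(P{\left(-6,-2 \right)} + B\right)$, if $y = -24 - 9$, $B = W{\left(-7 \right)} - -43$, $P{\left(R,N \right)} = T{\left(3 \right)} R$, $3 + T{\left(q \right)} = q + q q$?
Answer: $462$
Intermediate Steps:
$T{\left(q \right)} = -3 + q + q^{2}$ ($T{\left(q \right)} = -3 + \left(q + q q\right) = -3 + \left(q + q^{2}\right) = -3 + q + q^{2}$)
$P{\left(R,N \right)} = 9 R$ ($P{\left(R,N \right)} = \left(-3 + 3 + 3^{2}\right) R = \left(-3 + 3 + 9\right) R = 9 R$)
$B = 40$ ($B = -3 - -43 = -3 + 43 = 40$)
$y = -33$ ($y = -24 - 9 = -33$)
$y \left(P{\left(-6,-2 \right)} + B\right) = - 33 \left(9 \left(-6\right) + 40\right) = - 33 \left(-54 + 40\right) = \left(-33\right) \left(-14\right) = 462$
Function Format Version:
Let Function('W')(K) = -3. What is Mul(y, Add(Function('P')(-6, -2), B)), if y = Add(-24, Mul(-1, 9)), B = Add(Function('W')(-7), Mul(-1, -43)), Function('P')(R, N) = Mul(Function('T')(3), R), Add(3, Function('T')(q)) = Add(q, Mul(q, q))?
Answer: 462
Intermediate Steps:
Function('T')(q) = Add(-3, q, Pow(q, 2)) (Function('T')(q) = Add(-3, Add(q, Mul(q, q))) = Add(-3, Add(q, Pow(q, 2))) = Add(-3, q, Pow(q, 2)))
Function('P')(R, N) = Mul(9, R) (Function('P')(R, N) = Mul(Add(-3, 3, Pow(3, 2)), R) = Mul(Add(-3, 3, 9), R) = Mul(9, R))
B = 40 (B = Add(-3, Mul(-1, -43)) = Add(-3, 43) = 40)
y = -33 (y = Add(-24, -9) = -33)
Mul(y, Add(Function('P')(-6, -2), B)) = Mul(-33, Add(Mul(9, -6), 40)) = Mul(-33, Add(-54, 40)) = Mul(-33, -14) = 462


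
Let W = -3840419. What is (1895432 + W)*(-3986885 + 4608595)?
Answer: -1209217867770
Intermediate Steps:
(1895432 + W)*(-3986885 + 4608595) = (1895432 - 3840419)*(-3986885 + 4608595) = -1944987*621710 = -1209217867770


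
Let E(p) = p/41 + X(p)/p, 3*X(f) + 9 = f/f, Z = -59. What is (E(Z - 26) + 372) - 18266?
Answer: -187103117/10455 ≈ -17896.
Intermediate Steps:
X(f) = -8/3 (X(f) = -3 + (f/f)/3 = -3 + (⅓)*1 = -3 + ⅓ = -8/3)
E(p) = -8/(3*p) + p/41 (E(p) = p/41 - 8/(3*p) = -8/(3*p) + p/41)
(E(Z - 26) + 372) - 18266 = ((-8/(3*(-59 - 26)) + (-59 - 26)/41) + 372) - 18266 = ((-8/3/(-85) + (1/41)*(-85)) + 372) - 18266 = ((-8/3*(-1/85) - 85/41) + 372) - 18266 = ((8/255 - 85/41) + 372) - 18266 = (-21347/10455 + 372) - 18266 = 3867913/10455 - 18266 = -187103117/10455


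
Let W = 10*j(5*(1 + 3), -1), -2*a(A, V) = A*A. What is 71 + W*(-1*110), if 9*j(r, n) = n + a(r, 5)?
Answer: 73913/3 ≈ 24638.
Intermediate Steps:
a(A, V) = -A**2/2 (a(A, V) = -A*A/2 = -A**2/2)
j(r, n) = -r**2/18 + n/9 (j(r, n) = (n - r**2/2)/9 = -r**2/18 + n/9)
W = -670/3 (W = 10*(-25*(1 + 3)**2/18 + (1/9)*(-1)) = 10*(-(5*4)**2/18 - 1/9) = 10*(-1/18*20**2 - 1/9) = 10*(-1/18*400 - 1/9) = 10*(-200/9 - 1/9) = 10*(-67/3) = -670/3 ≈ -223.33)
71 + W*(-1*110) = 71 - (-670)*110/3 = 71 - 670/3*(-110) = 71 + 73700/3 = 73913/3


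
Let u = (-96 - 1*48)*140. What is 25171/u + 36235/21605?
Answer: 37335629/87111360 ≈ 0.42860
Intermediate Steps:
u = -20160 (u = (-96 - 48)*140 = -144*140 = -20160)
25171/u + 36235/21605 = 25171/(-20160) + 36235/21605 = 25171*(-1/20160) + 36235*(1/21605) = -25171/20160 + 7247/4321 = 37335629/87111360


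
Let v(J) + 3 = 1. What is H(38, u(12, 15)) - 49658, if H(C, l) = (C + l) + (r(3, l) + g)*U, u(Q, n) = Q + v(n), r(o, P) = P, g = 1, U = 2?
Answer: -49588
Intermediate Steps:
v(J) = -2 (v(J) = -3 + 1 = -2)
u(Q, n) = -2 + Q (u(Q, n) = Q - 2 = -2 + Q)
H(C, l) = 2 + C + 3*l (H(C, l) = (C + l) + (l + 1)*2 = (C + l) + (1 + l)*2 = (C + l) + (2 + 2*l) = 2 + C + 3*l)
H(38, u(12, 15)) - 49658 = (2 + 38 + 3*(-2 + 12)) - 49658 = (2 + 38 + 3*10) - 49658 = (2 + 38 + 30) - 49658 = 70 - 49658 = -49588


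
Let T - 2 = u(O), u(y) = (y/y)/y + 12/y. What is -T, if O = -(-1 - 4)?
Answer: -23/5 ≈ -4.6000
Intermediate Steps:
O = 5 (O = -1*(-5) = 5)
u(y) = 13/y (u(y) = 1/y + 12/y = 13/y)
T = 23/5 (T = 2 + 13/5 = 23/5 ≈ 4.6000)
-T = -1*23/5 = -23/5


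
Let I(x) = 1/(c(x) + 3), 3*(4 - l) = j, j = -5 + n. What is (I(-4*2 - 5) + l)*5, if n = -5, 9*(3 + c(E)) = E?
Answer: 1295/39 ≈ 33.205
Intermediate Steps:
c(E) = -3 + E/9
j = -10 (j = -5 - 5 = -10)
l = 22/3 (l = 4 - 1/3*(-10) = 4 + 10/3 = 22/3 ≈ 7.3333)
I(x) = 9/x (I(x) = 1/((-3 + x/9) + 3) = 1/(x/9) = 9/x)
(I(-4*2 - 5) + l)*5 = (9/(-4*2 - 5) + 22/3)*5 = (9/(-8 - 5) + 22/3)*5 = (9/(-13) + 22/3)*5 = (9*(-1/13) + 22/3)*5 = (-9/13 + 22/3)*5 = (259/39)*5 = 1295/39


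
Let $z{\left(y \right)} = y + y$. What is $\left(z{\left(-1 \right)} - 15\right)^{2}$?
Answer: $289$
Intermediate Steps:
$z{\left(y \right)} = 2 y$
$\left(z{\left(-1 \right)} - 15\right)^{2} = \left(2 \left(-1\right) - 15\right)^{2} = \left(-2 - 15\right)^{2} = \left(-17\right)^{2} = 289$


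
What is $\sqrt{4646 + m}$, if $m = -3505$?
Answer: $\sqrt{1141} \approx 33.779$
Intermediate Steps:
$\sqrt{4646 + m} = \sqrt{4646 - 3505} = \sqrt{1141}$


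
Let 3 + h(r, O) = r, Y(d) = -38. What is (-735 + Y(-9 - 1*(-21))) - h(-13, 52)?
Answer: -757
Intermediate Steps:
h(r, O) = -3 + r
(-735 + Y(-9 - 1*(-21))) - h(-13, 52) = (-735 - 38) - (-3 - 13) = -773 - 1*(-16) = -773 + 16 = -757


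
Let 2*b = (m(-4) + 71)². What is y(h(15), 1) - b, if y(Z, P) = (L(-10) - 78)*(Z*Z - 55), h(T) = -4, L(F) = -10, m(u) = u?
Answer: 2375/2 ≈ 1187.5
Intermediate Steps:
y(Z, P) = 4840 - 88*Z² (y(Z, P) = (-10 - 78)*(Z*Z - 55) = -88*(Z² - 55) = -88*(-55 + Z²) = 4840 - 88*Z²)
b = 4489/2 (b = (-4 + 71)²/2 = (½)*67² = (½)*4489 = 4489/2 ≈ 2244.5)
y(h(15), 1) - b = (4840 - 88*(-4)²) - 1*4489/2 = (4840 - 88*16) - 4489/2 = (4840 - 1408) - 4489/2 = 3432 - 4489/2 = 2375/2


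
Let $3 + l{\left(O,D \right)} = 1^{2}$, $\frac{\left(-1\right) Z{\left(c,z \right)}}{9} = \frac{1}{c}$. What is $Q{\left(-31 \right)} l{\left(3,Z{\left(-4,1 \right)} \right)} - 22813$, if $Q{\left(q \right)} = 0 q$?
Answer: $-22813$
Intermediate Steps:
$Z{\left(c,z \right)} = - \frac{9}{c}$
$Q{\left(q \right)} = 0$
$l{\left(O,D \right)} = -2$ ($l{\left(O,D \right)} = -3 + 1^{2} = -3 + 1 = -2$)
$Q{\left(-31 \right)} l{\left(3,Z{\left(-4,1 \right)} \right)} - 22813 = 0 \left(-2\right) - 22813 = 0 - 22813 = -22813$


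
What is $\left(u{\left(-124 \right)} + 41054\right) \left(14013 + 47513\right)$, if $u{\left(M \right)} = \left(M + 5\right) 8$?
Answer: $2467315652$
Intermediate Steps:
$u{\left(M \right)} = 40 + 8 M$ ($u{\left(M \right)} = \left(5 + M\right) 8 = 40 + 8 M$)
$\left(u{\left(-124 \right)} + 41054\right) \left(14013 + 47513\right) = \left(\left(40 + 8 \left(-124\right)\right) + 41054\right) \left(14013 + 47513\right) = \left(\left(40 - 992\right) + 41054\right) 61526 = \left(-952 + 41054\right) 61526 = 40102 \cdot 61526 = 2467315652$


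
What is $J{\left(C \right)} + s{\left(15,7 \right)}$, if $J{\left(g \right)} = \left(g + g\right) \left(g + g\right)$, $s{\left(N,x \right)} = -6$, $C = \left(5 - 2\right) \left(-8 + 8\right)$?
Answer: $-6$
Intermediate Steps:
$C = 0$ ($C = 3 \cdot 0 = 0$)
$J{\left(g \right)} = 4 g^{2}$ ($J{\left(g \right)} = 2 g 2 g = 4 g^{2}$)
$J{\left(C \right)} + s{\left(15,7 \right)} = 4 \cdot 0^{2} - 6 = 4 \cdot 0 - 6 = 0 - 6 = -6$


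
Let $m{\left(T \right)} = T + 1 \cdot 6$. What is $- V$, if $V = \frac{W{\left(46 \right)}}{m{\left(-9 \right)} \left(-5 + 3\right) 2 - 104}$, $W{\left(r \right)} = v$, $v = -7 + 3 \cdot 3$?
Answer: $\frac{1}{46} \approx 0.021739$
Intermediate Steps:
$m{\left(T \right)} = 6 + T$ ($m{\left(T \right)} = T + 6 = 6 + T$)
$v = 2$ ($v = -7 + 9 = 2$)
$W{\left(r \right)} = 2$
$V = - \frac{1}{46}$ ($V = \frac{2}{\left(6 - 9\right) \left(-5 + 3\right) 2 - 104} = \frac{2}{- 3 \left(\left(-2\right) 2\right) - 104} = \frac{2}{\left(-3\right) \left(-4\right) - 104} = \frac{2}{12 - 104} = \frac{2}{-92} = 2 \left(- \frac{1}{92}\right) = - \frac{1}{46} \approx -0.021739$)
$- V = \left(-1\right) \left(- \frac{1}{46}\right) = \frac{1}{46}$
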